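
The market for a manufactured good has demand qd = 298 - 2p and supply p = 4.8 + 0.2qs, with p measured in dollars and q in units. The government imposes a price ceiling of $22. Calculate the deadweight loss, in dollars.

5040

Rearranging supply gives qs = 5p - 24. In a free market, 298 - 2p = 5p - 24 gives the equilibrium p* = 46, q* = 206.
Since 22 < 46, the ceiling is binding.
At p = 22: qd = 298 - 2·22 = 254 and qs = 5·22 - 24 = 86.
Quantity traded falls to 86. At q = 86 the demand price is (298 - 86)/2 = 106 and the supply price is (24 + 86)/5 = 22.
Deadweight loss = ½ · (106 - 22) · (206 - 86) = ½ · 84 · 120 = 5040.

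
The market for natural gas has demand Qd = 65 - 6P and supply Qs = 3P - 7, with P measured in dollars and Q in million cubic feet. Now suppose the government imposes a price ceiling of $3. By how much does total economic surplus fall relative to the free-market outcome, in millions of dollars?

In a free market, 65 - 6P = 3P - 7 gives the equilibrium P* = 8, Q* = 17.
Because the ceiling (3) lies below the market-clearing price, it is binding.
At P = 3: Qd = 65 - 6·3 = 47 and Qs = 3·3 - 7 = 2.
Quantity traded falls to 2. At Q = 2 the demand price is (65 - 2)/6 = 10.5 and the supply price is (7 + 2)/3 = 3.
Deadweight loss = ½ · (10.5 - 3) · (17 - 2) = ½ · 7.5 · 15 = 56.25.

56.25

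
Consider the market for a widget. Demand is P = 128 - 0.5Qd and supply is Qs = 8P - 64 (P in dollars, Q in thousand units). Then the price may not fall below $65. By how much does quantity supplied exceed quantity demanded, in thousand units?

Rearranging demand gives Qd = 256 - 2P. Setting quantity demanded equal to quantity supplied, 256 - 2P = 8P - 64, gives P* = 32 and Q* = 192.
The floor of 65 is above the equilibrium price 32, so it binds.
At P = 65: Qd = 256 - 2·65 = 126 and Qs = 8·65 - 64 = 456.
Surplus = Qs - Qd = 456 - 126 = 330.

330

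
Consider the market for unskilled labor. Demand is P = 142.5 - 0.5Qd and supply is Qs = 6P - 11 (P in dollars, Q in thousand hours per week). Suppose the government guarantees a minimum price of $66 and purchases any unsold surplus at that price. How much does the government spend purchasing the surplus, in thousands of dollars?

Rearranging demand gives Qd = 285 - 2P. Equilibrium: 285 - 2P = 6P - 11, so 296 = 8P and P* = 37, Q* = 211.
Because the floor (66) lies above the market-clearing price, it is binding.
At P = 66: Qd = 285 - 2·66 = 153 and Qs = 6·66 - 11 = 385.
Surplus = Qs - Qd = 232.
Government expenditure = surplus × support price = 232 × 66 = 15312.

15312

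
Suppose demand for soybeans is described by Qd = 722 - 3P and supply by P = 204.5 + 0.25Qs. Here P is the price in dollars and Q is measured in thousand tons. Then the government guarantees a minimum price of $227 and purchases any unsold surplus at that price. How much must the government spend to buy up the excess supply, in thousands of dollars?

Rearranging supply gives Qs = 4P - 818. In a free market, 722 - 3P = 4P - 818 gives the equilibrium P* = 220, Q* = 62.
Because the floor (227) lies above the market-clearing price, it is binding.
At P = 227: Qd = 722 - 3·227 = 41 and Qs = 4·227 - 818 = 90.
Surplus = Qs - Qd = 49.
Government expenditure = surplus × support price = 49 × 227 = 11123.

11123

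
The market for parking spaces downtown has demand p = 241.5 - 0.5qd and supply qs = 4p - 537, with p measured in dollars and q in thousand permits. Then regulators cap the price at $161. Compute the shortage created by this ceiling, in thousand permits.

Rearranging demand gives qd = 483 - 2p. In a free market, 483 - 2p = 4p - 537 gives the equilibrium p* = 170, q* = 143.
The ceiling of 161 is below the equilibrium price 170, so it binds.
At p = 161: qd = 483 - 2·161 = 161 and qs = 4·161 - 537 = 107.
Shortage = qd - qs = 161 - 107 = 54.

54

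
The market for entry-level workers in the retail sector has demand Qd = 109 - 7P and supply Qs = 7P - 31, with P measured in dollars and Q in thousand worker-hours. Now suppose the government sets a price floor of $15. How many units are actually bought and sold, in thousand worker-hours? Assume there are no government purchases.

In a free market, 109 - 7P = 7P - 31 gives the equilibrium P* = 10, Q* = 39.
Because the floor (15) lies above the market-clearing price, it is binding.
At P = 15: Qd = 109 - 7·15 = 4 and Qs = 7·15 - 31 = 74.
The quantity actually transacted is the short side, demand: 4.

4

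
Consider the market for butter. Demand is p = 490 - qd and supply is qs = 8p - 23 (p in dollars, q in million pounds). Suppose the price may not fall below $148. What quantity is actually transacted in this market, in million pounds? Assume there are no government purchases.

Rearranging demand gives qd = 490 - p. In a free market, 490 - p = 8p - 23 gives the equilibrium p* = 57, q* = 433.
Since 148 > 57, the floor is binding.
At p = 148: qd = 490 - 148 = 342 and qs = 8·148 - 23 = 1161.
The quantity actually transacted is the short side, demand: 342.

342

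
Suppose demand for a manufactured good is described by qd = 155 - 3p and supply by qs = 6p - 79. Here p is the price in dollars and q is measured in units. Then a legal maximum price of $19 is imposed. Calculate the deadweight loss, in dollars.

441

In a free market, 155 - 3p = 6p - 79 gives the equilibrium p* = 26, q* = 77.
Since 19 < 26, the ceiling is binding.
At p = 19: qd = 155 - 3·19 = 98 and qs = 6·19 - 79 = 35.
Quantity traded falls to 35. At q = 35 the demand price is (155 - 35)/3 = 40 and the supply price is (79 + 35)/6 = 19.
Deadweight loss = ½ · (40 - 19) · (77 - 35) = ½ · 21 · 42 = 441.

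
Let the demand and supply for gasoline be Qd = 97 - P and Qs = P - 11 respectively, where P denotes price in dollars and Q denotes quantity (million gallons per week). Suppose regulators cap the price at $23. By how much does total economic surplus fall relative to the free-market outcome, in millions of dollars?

Setting quantity demanded equal to quantity supplied, 97 - P = P - 11, gives P* = 54 and Q* = 43.
Since 23 < 54, the ceiling is binding.
At P = 23: Qd = 97 - 23 = 74 and Qs = 23 - 11 = 12.
Quantity traded falls to 12. At Q = 12 the demand price is 97 - 12 = 85 and the supply price is 11 + 12 = 23.
Deadweight loss = ½ · (85 - 23) · (43 - 12) = ½ · 62 · 31 = 961.

961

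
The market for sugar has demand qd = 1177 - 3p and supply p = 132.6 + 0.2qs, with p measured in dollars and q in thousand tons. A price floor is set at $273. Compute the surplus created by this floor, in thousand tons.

Rearranging supply gives qs = 5p - 663. Equilibrium: 1177 - 3p = 5p - 663, so 1840 = 8p and p* = 230, q* = 487.
The floor of 273 is above the equilibrium price 230, so it binds.
At p = 273: qd = 1177 - 3·273 = 358 and qs = 5·273 - 663 = 702.
Surplus = qs - qd = 702 - 358 = 344.

344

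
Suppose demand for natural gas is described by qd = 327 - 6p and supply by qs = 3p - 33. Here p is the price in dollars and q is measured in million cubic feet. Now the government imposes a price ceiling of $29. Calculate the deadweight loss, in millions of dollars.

Equilibrium: 327 - 6p = 3p - 33, so 360 = 9p and p* = 40, q* = 87.
Because the ceiling (29) lies below the market-clearing price, it is binding.
At p = 29: qd = 327 - 6·29 = 153 and qs = 3·29 - 33 = 54.
Quantity traded falls to 54. At q = 54 the demand price is (327 - 54)/6 = 45.5 and the supply price is (33 + 54)/3 = 29.
Deadweight loss = ½ · (45.5 - 29) · (87 - 54) = ½ · 16.5 · 33 = 272.25.

272.25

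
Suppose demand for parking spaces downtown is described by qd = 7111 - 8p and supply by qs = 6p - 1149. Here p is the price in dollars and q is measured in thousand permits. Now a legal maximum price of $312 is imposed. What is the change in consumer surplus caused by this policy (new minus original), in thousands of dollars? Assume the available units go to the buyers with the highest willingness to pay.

In a free market, 7111 - 8p = 6p - 1149 gives the equilibrium p* = 590, q* = 2391.
Because the ceiling (312) lies below the market-clearing price, it is binding.
At p = 312: qd = 7111 - 8·312 = 4615 and qs = 6·312 - 1149 = 723.
Consumer surplus without the control is ½ · (888.875 - 590) · 2391 = 357305.0625.
With the ceiling, 723 units are sold at 312 (assume they go to the highest-value buyers). The demand price at q = 723 is 798.5, so CS = ½ · [(888.875 - 312) + (798.5 - 312)] · 723 = 384410.0625.
Change in consumer surplus = 384410.0625 - 357305.0625 = 27105.

27105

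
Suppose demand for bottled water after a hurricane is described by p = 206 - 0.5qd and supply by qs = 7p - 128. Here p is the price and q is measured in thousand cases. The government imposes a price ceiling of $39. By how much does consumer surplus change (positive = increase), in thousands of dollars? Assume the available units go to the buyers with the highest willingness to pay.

-2357.25

Rearranging demand gives qd = 412 - 2p. In a free market, 412 - 2p = 7p - 128 gives the equilibrium p* = 60, q* = 292.
The ceiling of 39 is below the equilibrium price 60, so it binds.
At p = 39: qd = 412 - 2·39 = 334 and qs = 7·39 - 128 = 145.
Consumer surplus without the control is ½ · (206 - 60) · 292 = 21316.
With the ceiling, 145 units are sold at 39 (assume they go to the highest-value buyers). The demand price at q = 145 is 133.5, so CS = ½ · [(206 - 39) + (133.5 - 39)] · 145 = 18958.75.
Change in consumer surplus = 18958.75 - 21316 = -2357.25.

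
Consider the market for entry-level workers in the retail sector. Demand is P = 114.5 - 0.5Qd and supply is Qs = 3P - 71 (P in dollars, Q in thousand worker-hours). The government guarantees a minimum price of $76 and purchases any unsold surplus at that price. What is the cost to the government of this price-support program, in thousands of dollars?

6080

Rearranging demand gives Qd = 229 - 2P. Equilibrium: 229 - 2P = 3P - 71, so 300 = 5P and P* = 60, Q* = 109.
The floor of 76 is above the equilibrium price 60, so it binds.
At P = 76: Qd = 229 - 2·76 = 77 and Qs = 3·76 - 71 = 157.
Surplus = Qs - Qd = 80.
Government expenditure = surplus × support price = 80 × 76 = 6080.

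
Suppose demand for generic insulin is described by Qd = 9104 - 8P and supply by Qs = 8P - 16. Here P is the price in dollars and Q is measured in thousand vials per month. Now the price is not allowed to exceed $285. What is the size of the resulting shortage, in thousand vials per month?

Setting quantity demanded equal to quantity supplied, 9104 - 8P = 8P - 16, gives P* = 570 and Q* = 4544.
Since 285 < 570, the ceiling is binding.
At P = 285: Qd = 9104 - 8·285 = 6824 and Qs = 8·285 - 16 = 2264.
Shortage = Qd - Qs = 6824 - 2264 = 4560.

4560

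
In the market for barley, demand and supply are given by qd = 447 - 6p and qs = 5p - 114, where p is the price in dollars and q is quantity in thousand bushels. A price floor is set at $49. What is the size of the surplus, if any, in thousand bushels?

Setting quantity demanded equal to quantity supplied, 447 - 6p = 5p - 114, gives p* = 51 and q* = 141.
Since 49 is below p* = 51, the floor does not bind and the free-market outcome prevails.
Since the control does not bind, there is no surplus.

0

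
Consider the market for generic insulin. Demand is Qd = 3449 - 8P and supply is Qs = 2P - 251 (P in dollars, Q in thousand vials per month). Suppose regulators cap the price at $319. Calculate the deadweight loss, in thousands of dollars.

In a free market, 3449 - 8P = 2P - 251 gives the equilibrium P* = 370, Q* = 489.
The ceiling of 319 is below the equilibrium price 370, so it binds.
At P = 319: Qd = 3449 - 8·319 = 897 and Qs = 2·319 - 251 = 387.
Quantity traded falls to 387. At Q = 387 the demand price is (3449 - 387)/8 = 382.75 and the supply price is (251 + 387)/2 = 319.
Deadweight loss = ½ · (382.75 - 319) · (489 - 387) = ½ · 63.75 · 102 = 3251.25.

3251.25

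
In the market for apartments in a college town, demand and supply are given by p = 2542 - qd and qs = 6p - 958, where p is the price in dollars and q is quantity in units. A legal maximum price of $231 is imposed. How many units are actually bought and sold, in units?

428

Rearranging demand gives qd = 2542 - p. Without the control the market clears where 2542 - p = 6p - 958, i.e. p* = 500 and q* = 2042.
The ceiling of 231 is below the equilibrium price 500, so it binds.
At p = 231: qd = 2542 - 231 = 2311 and qs = 6·231 - 958 = 428.
The quantity actually transacted is the short side, supply: 428.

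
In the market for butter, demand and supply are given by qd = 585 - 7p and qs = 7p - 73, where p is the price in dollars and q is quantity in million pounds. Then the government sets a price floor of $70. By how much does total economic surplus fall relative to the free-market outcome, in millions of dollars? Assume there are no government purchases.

3703

In a free market, 585 - 7p = 7p - 73 gives the equilibrium p* = 47, q* = 256.
Since 70 > 47, the floor is binding.
At p = 70: qd = 585 - 7·70 = 95 and qs = 7·70 - 73 = 417.
Quantity traded falls to 95. At q = 95 the demand price is (585 - 95)/7 = 70 and the supply price is (73 + 95)/7 = 24.
Deadweight loss = ½ · (70 - 24) · (256 - 95) = ½ · 46 · 161 = 3703.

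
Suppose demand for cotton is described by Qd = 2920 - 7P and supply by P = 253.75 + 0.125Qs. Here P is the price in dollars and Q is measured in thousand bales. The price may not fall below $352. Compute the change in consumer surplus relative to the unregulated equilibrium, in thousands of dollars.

Rearranging supply gives Qs = 8P - 2030. Equilibrium: 2920 - 7P = 8P - 2030, so 4950 = 15P and P* = 330, Q* = 610.
Since 352 > 330, the floor is binding.
At P = 352: Qd = 2920 - 7·352 = 456 and Qs = 8·352 - 2030 = 786.
Consumer surplus without the control is ½ · (2920/7 - 330) · 610 = 186050/7.
With the floor, consumers buy 456 units at 352, so CS = ½ · (2920/7 - 352) · 456 = 103968/7.
Change in consumer surplus = 103968/7 - 186050/7 = -11726.

-11726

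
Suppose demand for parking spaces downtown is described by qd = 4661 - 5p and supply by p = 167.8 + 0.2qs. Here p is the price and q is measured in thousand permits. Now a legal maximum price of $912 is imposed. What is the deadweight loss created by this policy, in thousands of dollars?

0

Rearranging supply gives qs = 5p - 839. Equilibrium: 4661 - 5p = 5p - 839, so 5500 = 10p and p* = 550, q* = 1911.
The ceiling of 912 is above the equilibrium price 550, so it is not binding; the market clears at p* = 550, q* = 1911.
Since the control does not bind, no trades are prevented and deadweight loss is zero.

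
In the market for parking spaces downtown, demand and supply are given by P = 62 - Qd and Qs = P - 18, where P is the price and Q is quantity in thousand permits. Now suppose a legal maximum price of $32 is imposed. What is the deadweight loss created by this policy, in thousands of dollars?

Rearranging demand gives Qd = 62 - P. Equilibrium: 62 - P = P - 18, so 80 = 2P and P* = 40, Q* = 22.
Since 32 < 40, the ceiling is binding.
At P = 32: Qd = 62 - 32 = 30 and Qs = 32 - 18 = 14.
Quantity traded falls to 14. At Q = 14 the demand price is 62 - 14 = 48 and the supply price is 18 + 14 = 32.
Deadweight loss = ½ · (48 - 32) · (22 - 14) = ½ · 16 · 8 = 64.

64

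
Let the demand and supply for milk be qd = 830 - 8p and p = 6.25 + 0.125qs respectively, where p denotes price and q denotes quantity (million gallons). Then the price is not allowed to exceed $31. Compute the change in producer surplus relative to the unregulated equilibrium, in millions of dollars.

-7056

Rearranging supply gives qs = 8p - 50. In a free market, 830 - 8p = 8p - 50 gives the equilibrium p* = 55, q* = 390.
Since 31 < 55, the ceiling is binding.
At p = 31: qd = 830 - 8·31 = 582 and qs = 8·31 - 50 = 198.
Producer surplus without the control is ½ · (55 - 6.25) · 390 = 9506.25.
With the ceiling, producers sell 198 units at 31, so PS = ½ · (31 - 6.25) · 198 = 2450.25.
Change in producer surplus = 2450.25 - 9506.25 = -7056.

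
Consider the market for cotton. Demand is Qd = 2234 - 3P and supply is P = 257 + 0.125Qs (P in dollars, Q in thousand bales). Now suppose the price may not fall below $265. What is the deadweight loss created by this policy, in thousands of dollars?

Rearranging supply gives Qs = 8P - 2056. In a free market, 2234 - 3P = 8P - 2056 gives the equilibrium P* = 390, Q* = 1064.
Since 265 is below P* = 390, the floor does not bind and the free-market outcome prevails.
Since the control does not bind, no trades are prevented and deadweight loss is zero.

0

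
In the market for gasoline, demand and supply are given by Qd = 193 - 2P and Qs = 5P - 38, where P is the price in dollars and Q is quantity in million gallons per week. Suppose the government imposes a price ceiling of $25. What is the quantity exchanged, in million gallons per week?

87

Without the control the market clears where 193 - 2P = 5P - 38, i.e. P* = 33 and Q* = 127.
Since 25 < 33, the ceiling is binding.
At P = 25: Qd = 193 - 2·25 = 143 and Qs = 5·25 - 38 = 87.
The quantity actually transacted is the short side, supply: 87.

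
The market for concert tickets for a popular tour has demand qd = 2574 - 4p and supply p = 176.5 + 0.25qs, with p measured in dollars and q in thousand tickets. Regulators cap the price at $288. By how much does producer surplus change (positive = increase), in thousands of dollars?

Rearranging supply gives qs = 4p - 706. Setting quantity demanded equal to quantity supplied, 2574 - 4p = 4p - 706, gives p* = 410 and q* = 934.
Because the ceiling (288) lies below the market-clearing price, it is binding.
At p = 288: qd = 2574 - 4·288 = 1422 and qs = 4·288 - 706 = 446.
Producer surplus without the control is ½ · (410 - 176.5) · 934 = 109044.5.
With the ceiling, producers sell 446 units at 288, so PS = ½ · (288 - 176.5) · 446 = 24864.5.
Change in producer surplus = 24864.5 - 109044.5 = -84180.

-84180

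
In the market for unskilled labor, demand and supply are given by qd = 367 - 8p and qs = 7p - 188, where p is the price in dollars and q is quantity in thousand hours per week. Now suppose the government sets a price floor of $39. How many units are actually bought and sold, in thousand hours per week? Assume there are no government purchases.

55

In a free market, 367 - 8p = 7p - 188 gives the equilibrium p* = 37, q* = 71.
Because the floor (39) lies above the market-clearing price, it is binding.
At p = 39: qd = 367 - 8·39 = 55 and qs = 7·39 - 188 = 85.
The quantity actually transacted is the short side, demand: 55.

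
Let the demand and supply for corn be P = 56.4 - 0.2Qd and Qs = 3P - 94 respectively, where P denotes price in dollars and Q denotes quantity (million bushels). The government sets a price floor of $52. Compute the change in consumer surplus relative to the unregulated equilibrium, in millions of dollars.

-172.5

Rearranging demand gives Qd = 282 - 5P. Equilibrium: 282 - 5P = 3P - 94, so 376 = 8P and P* = 47, Q* = 47.
Since 52 > 47, the floor is binding.
At P = 52: Qd = 282 - 5·52 = 22 and Qs = 3·52 - 94 = 62.
Consumer surplus without the control is ½ · (56.4 - 47) · 47 = 220.9.
With the floor, consumers buy 22 units at 52, so CS = ½ · (56.4 - 52) · 22 = 48.4.
Change in consumer surplus = 48.4 - 220.9 = -172.5.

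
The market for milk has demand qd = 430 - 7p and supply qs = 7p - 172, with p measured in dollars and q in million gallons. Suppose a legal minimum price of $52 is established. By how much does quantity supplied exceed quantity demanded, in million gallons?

Setting quantity demanded equal to quantity supplied, 430 - 7p = 7p - 172, gives p* = 43 and q* = 129.
Because the floor (52) lies above the market-clearing price, it is binding.
At p = 52: qd = 430 - 7·52 = 66 and qs = 7·52 - 172 = 192.
Surplus = qs - qd = 192 - 66 = 126.

126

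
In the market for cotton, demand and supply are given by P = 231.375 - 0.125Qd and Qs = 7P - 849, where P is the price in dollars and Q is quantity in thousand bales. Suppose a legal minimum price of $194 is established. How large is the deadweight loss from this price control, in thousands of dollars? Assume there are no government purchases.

1680

Rearranging demand gives Qd = 1851 - 8P. Setting quantity demanded equal to quantity supplied, 1851 - 8P = 7P - 849, gives P* = 180 and Q* = 411.
Since 194 > 180, the floor is binding.
At P = 194: Qd = 1851 - 8·194 = 299 and Qs = 7·194 - 849 = 509.
Quantity traded falls to 299. At Q = 299 the demand price is (1851 - 299)/8 = 194 and the supply price is (849 + 299)/7 = 164.
Deadweight loss = ½ · (194 - 164) · (411 - 299) = ½ · 30 · 112 = 1680.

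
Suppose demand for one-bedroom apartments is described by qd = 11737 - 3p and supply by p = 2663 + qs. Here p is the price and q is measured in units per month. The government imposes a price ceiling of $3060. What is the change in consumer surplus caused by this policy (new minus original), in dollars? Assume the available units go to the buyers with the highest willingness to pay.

165780

Rearranging supply gives qs = p - 2663. In a free market, 11737 - 3p = p - 2663 gives the equilibrium p* = 3600, q* = 937.
Because the ceiling (3060) lies below the market-clearing price, it is binding.
At p = 3060: qd = 11737 - 3·3060 = 2557 and qs = 3060 - 2663 = 397.
Consumer surplus without the control is ½ · (11737/3 - 3600) · 937 = 877969/6.
With the ceiling, 397 units are sold at 3060 (assume they go to the highest-value buyers). The demand price at q = 397 is 3780, so CS = ½ · [(11737/3 - 3060) + (3780 - 3060)] · 397 = 1872649/6.
Change in consumer surplus = 1872649/6 - 877969/6 = 165780.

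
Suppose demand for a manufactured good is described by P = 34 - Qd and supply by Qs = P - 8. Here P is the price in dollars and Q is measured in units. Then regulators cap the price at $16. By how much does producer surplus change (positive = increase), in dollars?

Rearranging demand gives Qd = 34 - P. Equilibrium: 34 - P = P - 8, so 42 = 2P and P* = 21, Q* = 13.
Because the ceiling (16) lies below the market-clearing price, it is binding.
At P = 16: Qd = 34 - 16 = 18 and Qs = 16 - 8 = 8.
Producer surplus without the control is ½ · (21 - 8) · 13 = 84.5.
With the ceiling, producers sell 8 units at 16, so PS = ½ · (16 - 8) · 8 = 32.
Change in producer surplus = 32 - 84.5 = -52.5.

-52.5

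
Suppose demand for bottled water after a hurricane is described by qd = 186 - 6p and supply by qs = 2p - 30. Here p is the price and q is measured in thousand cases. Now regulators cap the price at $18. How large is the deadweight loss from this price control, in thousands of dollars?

Setting quantity demanded equal to quantity supplied, 186 - 6p = 2p - 30, gives p* = 27 and q* = 24.
Since 18 < 27, the ceiling is binding.
At p = 18: qd = 186 - 6·18 = 78 and qs = 2·18 - 30 = 6.
Quantity traded falls to 6. At q = 6 the demand price is (186 - 6)/6 = 30 and the supply price is (30 + 6)/2 = 18.
Deadweight loss = ½ · (30 - 18) · (24 - 6) = ½ · 12 · 18 = 108.

108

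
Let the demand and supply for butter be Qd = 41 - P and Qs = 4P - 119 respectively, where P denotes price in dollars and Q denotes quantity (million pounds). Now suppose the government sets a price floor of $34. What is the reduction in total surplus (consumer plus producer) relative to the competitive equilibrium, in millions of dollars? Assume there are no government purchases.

2.5

Equilibrium: 41 - P = 4P - 119, so 160 = 5P and P* = 32, Q* = 9.
The floor of 34 is above the equilibrium price 32, so it binds.
At P = 34: Qd = 41 - 34 = 7 and Qs = 4·34 - 119 = 17.
Quantity traded falls to 7. At Q = 7 the demand price is 41 - 7 = 34 and the supply price is (119 + 7)/4 = 31.5.
Deadweight loss = ½ · (34 - 31.5) · (9 - 7) = ½ · 2.5 · 2 = 2.5.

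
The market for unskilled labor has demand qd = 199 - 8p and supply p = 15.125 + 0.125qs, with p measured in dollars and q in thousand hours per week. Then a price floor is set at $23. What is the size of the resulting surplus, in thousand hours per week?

48

Rearranging supply gives qs = 8p - 121. Equilibrium: 199 - 8p = 8p - 121, so 320 = 16p and p* = 20, q* = 39.
Since 23 > 20, the floor is binding.
At p = 23: qd = 199 - 8·23 = 15 and qs = 8·23 - 121 = 63.
Surplus = qs - qd = 63 - 15 = 48.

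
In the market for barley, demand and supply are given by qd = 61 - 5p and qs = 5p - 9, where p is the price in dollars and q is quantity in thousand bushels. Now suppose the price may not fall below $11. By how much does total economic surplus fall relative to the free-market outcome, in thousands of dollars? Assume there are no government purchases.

In a free market, 61 - 5p = 5p - 9 gives the equilibrium p* = 7, q* = 26.
Since 11 > 7, the floor is binding.
At p = 11: qd = 61 - 5·11 = 6 and qs = 5·11 - 9 = 46.
Quantity traded falls to 6. At q = 6 the demand price is (61 - 6)/5 = 11 and the supply price is (9 + 6)/5 = 3.
Deadweight loss = ½ · (11 - 3) · (26 - 6) = ½ · 8 · 20 = 80.

80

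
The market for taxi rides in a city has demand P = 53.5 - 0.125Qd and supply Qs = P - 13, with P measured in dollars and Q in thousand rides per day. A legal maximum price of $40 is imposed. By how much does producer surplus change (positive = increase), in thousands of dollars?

Rearranging demand gives Qd = 428 - 8P. In a free market, 428 - 8P = P - 13 gives the equilibrium P* = 49, Q* = 36.
Since 40 < 49, the ceiling is binding.
At P = 40: Qd = 428 - 8·40 = 108 and Qs = 40 - 13 = 27.
Producer surplus without the control is ½ · (49 - 13) · 36 = 648.
With the ceiling, producers sell 27 units at 40, so PS = ½ · (40 - 13) · 27 = 364.5.
Change in producer surplus = 364.5 - 648 = -283.5.

-283.5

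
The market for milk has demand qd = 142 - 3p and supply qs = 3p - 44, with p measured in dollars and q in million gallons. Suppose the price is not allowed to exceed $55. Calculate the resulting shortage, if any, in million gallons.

0

Setting quantity demanded equal to quantity supplied, 142 - 3p = 3p - 44, gives p* = 31 and q* = 49.
The ceiling of 55 is above the equilibrium price 31, so it is not binding; the market clears at p* = 31, q* = 49.
Since the control does not bind, there is no shortage.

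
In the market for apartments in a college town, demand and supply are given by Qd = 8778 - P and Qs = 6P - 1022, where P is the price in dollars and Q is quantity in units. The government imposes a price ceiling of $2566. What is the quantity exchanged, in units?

In a free market, 8778 - P = 6P - 1022 gives the equilibrium P* = 1400, Q* = 7378.
Since 2566 is above P* = 1400, the ceiling does not bind and the free-market outcome prevails.

7378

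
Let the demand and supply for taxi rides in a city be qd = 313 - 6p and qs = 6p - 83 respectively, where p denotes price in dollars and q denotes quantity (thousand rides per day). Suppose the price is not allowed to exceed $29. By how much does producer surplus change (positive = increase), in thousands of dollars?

-412

Equilibrium: 313 - 6p = 6p - 83, so 396 = 12p and p* = 33, q* = 115.
The ceiling of 29 is below the equilibrium price 33, so it binds.
At p = 29: qd = 313 - 6·29 = 139 and qs = 6·29 - 83 = 91.
Producer surplus without the control is ½ · (33 - 83/6) · 115 = 13225/12.
With the ceiling, producers sell 91 units at 29, so PS = ½ · (29 - 83/6) · 91 = 8281/12.
Change in producer surplus = 8281/12 - 13225/12 = -412.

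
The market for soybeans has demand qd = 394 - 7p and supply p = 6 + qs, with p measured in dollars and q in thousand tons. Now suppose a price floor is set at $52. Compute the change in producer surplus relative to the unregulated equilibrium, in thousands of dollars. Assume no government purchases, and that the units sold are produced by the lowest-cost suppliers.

-38

Rearranging supply gives qs = p - 6. Equilibrium: 394 - 7p = p - 6, so 400 = 8p and p* = 50, q* = 44.
Since 52 > 50, the floor is binding.
At p = 52: qd = 394 - 7·52 = 30 and qs = 52 - 6 = 46.
Producer surplus without the control is ½ · (50 - 6) · 44 = 968.
With the floor, 30 units are sold at 52. The supply price at q = 30 is 36, so PS = ½ · [(52 - 6) + (52 - 36)] · 30 = 930.
Change in producer surplus = 930 - 968 = -38.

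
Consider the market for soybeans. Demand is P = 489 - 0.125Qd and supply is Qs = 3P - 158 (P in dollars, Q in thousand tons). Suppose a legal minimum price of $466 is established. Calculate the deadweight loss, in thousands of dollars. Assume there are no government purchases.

Rearranging demand gives Qd = 3912 - 8P. Without the control the market clears where 3912 - 8P = 3P - 158, i.e. P* = 370 and Q* = 952.
The floor of 466 is above the equilibrium price 370, so it binds.
At P = 466: Qd = 3912 - 8·466 = 184 and Qs = 3·466 - 158 = 1240.
Quantity traded falls to 184. At Q = 184 the demand price is (3912 - 184)/8 = 466 and the supply price is (158 + 184)/3 = 114.
Deadweight loss = ½ · (466 - 114) · (952 - 184) = ½ · 352 · 768 = 135168.

135168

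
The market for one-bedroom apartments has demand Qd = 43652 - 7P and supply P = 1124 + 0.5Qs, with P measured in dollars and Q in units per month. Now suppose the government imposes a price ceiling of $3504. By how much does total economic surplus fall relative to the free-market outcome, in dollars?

Rearranging supply gives Qs = 2P - 2248. Equilibrium: 43652 - 7P = 2P - 2248, so 45900 = 9P and P* = 5100, Q* = 7952.
The ceiling of 3504 is below the equilibrium price 5100, so it binds.
At P = 3504: Qd = 43652 - 7·3504 = 19124 and Qs = 2·3504 - 2248 = 4760.
Quantity traded falls to 4760. At Q = 4760 the demand price is (43652 - 4760)/7 = 5556 and the supply price is (2248 + 4760)/2 = 3504.
Deadweight loss = ½ · (5556 - 3504) · (7952 - 4760) = ½ · 2052 · 3192 = 3274992.

3274992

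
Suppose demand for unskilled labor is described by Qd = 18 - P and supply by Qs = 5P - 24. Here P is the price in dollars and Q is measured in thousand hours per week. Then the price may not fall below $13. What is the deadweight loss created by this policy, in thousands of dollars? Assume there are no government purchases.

21.6

Equilibrium: 18 - P = 5P - 24, so 42 = 6P and P* = 7, Q* = 11.
Since 13 > 7, the floor is binding.
At P = 13: Qd = 18 - 13 = 5 and Qs = 5·13 - 24 = 41.
Quantity traded falls to 5. At Q = 5 the demand price is 18 - 5 = 13 and the supply price is (24 + 5)/5 = 5.8.
Deadweight loss = ½ · (13 - 5.8) · (11 - 5) = ½ · 7.2 · 6 = 21.6.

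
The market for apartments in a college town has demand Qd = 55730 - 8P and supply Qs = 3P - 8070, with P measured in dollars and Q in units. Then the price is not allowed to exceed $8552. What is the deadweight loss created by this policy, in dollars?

Equilibrium: 55730 - 8P = 3P - 8070, so 63800 = 11P and P* = 5800, Q* = 9330.
Since 8552 is above P* = 5800, the ceiling does not bind and the free-market outcome prevails.
Since the control does not bind, no trades are prevented and deadweight loss is zero.

0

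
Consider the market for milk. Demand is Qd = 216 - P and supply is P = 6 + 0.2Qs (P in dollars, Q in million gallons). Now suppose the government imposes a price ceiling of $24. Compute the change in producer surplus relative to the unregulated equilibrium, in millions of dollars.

Rearranging supply gives Qs = 5P - 30. Without the control the market clears where 216 - P = 5P - 30, i.e. P* = 41 and Q* = 175.
The ceiling of 24 is below the equilibrium price 41, so it binds.
At P = 24: Qd = 216 - 24 = 192 and Qs = 5·24 - 30 = 90.
Producer surplus without the control is ½ · (41 - 6) · 175 = 3062.5.
With the ceiling, producers sell 90 units at 24, so PS = ½ · (24 - 6) · 90 = 810.
Change in producer surplus = 810 - 3062.5 = -2252.5.

-2252.5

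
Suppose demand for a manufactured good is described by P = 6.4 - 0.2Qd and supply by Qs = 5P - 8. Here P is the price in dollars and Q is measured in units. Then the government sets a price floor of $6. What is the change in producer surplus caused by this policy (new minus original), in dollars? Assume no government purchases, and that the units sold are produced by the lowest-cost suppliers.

-6

Rearranging demand gives Qd = 32 - 5P. In a free market, 32 - 5P = 5P - 8 gives the equilibrium P* = 4, Q* = 12.
The floor of 6 is above the equilibrium price 4, so it binds.
At P = 6: Qd = 32 - 5·6 = 2 and Qs = 5·6 - 8 = 22.
Producer surplus without the control is ½ · (4 - 1.6) · 12 = 14.4.
With the floor, 2 units are sold at 6. The supply price at Q = 2 is 2, so PS = ½ · [(6 - 1.6) + (6 - 2)] · 2 = 8.4.
Change in producer surplus = 8.4 - 14.4 = -6.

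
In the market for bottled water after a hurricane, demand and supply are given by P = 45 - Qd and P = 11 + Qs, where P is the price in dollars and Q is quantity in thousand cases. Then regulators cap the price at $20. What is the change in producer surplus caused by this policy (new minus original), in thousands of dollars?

Rearranging demand gives Qd = 45 - P; rearranging supply gives Qs = P - 11. In a free market, 45 - P = P - 11 gives the equilibrium P* = 28, Q* = 17.
The ceiling of 20 is below the equilibrium price 28, so it binds.
At P = 20: Qd = 45 - 20 = 25 and Qs = 20 - 11 = 9.
Producer surplus without the control is ½ · (28 - 11) · 17 = 144.5.
With the ceiling, producers sell 9 units at 20, so PS = ½ · (20 - 11) · 9 = 40.5.
Change in producer surplus = 40.5 - 144.5 = -104.

-104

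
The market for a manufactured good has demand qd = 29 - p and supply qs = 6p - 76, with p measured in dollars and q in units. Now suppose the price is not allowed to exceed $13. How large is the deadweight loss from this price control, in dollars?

84

Setting quantity demanded equal to quantity supplied, 29 - p = 6p - 76, gives p* = 15 and q* = 14.
Because the ceiling (13) lies below the market-clearing price, it is binding.
At p = 13: qd = 29 - 13 = 16 and qs = 6·13 - 76 = 2.
Quantity traded falls to 2. At q = 2 the demand price is 29 - 2 = 27 and the supply price is (76 + 2)/6 = 13.
Deadweight loss = ½ · (27 - 13) · (14 - 2) = ½ · 14 · 12 = 84.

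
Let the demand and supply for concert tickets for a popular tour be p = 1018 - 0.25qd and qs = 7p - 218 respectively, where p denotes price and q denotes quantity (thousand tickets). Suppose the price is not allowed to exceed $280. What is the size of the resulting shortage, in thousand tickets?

Rearranging demand gives qd = 4072 - 4p. In a free market, 4072 - 4p = 7p - 218 gives the equilibrium p* = 390, q* = 2512.
The ceiling of 280 is below the equilibrium price 390, so it binds.
At p = 280: qd = 4072 - 4·280 = 2952 and qs = 7·280 - 218 = 1742.
Shortage = qd - qs = 2952 - 1742 = 1210.

1210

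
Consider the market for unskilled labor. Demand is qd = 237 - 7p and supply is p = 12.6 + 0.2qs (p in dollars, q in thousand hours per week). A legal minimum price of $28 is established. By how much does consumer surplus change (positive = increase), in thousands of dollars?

-154.5

Rearranging supply gives qs = 5p - 63. Setting quantity demanded equal to quantity supplied, 237 - 7p = 5p - 63, gives p* = 25 and q* = 62.
The floor of 28 is above the equilibrium price 25, so it binds.
At p = 28: qd = 237 - 7·28 = 41 and qs = 5·28 - 63 = 77.
Consumer surplus without the control is ½ · (237/7 - 25) · 62 = 1922/7.
With the floor, consumers buy 41 units at 28, so CS = ½ · (237/7 - 28) · 41 = 1681/14.
Change in consumer surplus = 1681/14 - 1922/7 = -154.5.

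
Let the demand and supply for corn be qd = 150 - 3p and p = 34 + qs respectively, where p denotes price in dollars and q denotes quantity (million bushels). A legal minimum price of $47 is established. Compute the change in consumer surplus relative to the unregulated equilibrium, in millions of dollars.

Rearranging supply gives qs = p - 34. Without the control the market clears where 150 - 3p = p - 34, i.e. p* = 46 and q* = 12.
Since 47 > 46, the floor is binding.
At p = 47: qd = 150 - 3·47 = 9 and qs = 47 - 34 = 13.
Consumer surplus without the control is ½ · (50 - 46) · 12 = 24.
With the floor, consumers buy 9 units at 47, so CS = ½ · (50 - 47) · 9 = 13.5.
Change in consumer surplus = 13.5 - 24 = -10.5.

-10.5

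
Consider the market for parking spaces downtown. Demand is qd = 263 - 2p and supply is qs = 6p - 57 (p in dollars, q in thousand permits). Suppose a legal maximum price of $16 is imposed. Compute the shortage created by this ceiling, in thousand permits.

192

Setting quantity demanded equal to quantity supplied, 263 - 2p = 6p - 57, gives p* = 40 and q* = 183.
The ceiling of 16 is below the equilibrium price 40, so it binds.
At p = 16: qd = 263 - 2·16 = 231 and qs = 6·16 - 57 = 39.
Shortage = qd - qs = 231 - 39 = 192.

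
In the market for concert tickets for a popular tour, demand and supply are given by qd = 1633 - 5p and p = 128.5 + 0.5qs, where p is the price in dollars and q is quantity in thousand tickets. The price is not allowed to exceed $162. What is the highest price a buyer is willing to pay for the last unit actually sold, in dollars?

313.2

Rearranging supply gives qs = 2p - 257. Setting quantity demanded equal to quantity supplied, 1633 - 5p = 2p - 257, gives p* = 270 and q* = 283.
Because the ceiling (162) lies below the market-clearing price, it is binding.
At p = 162: qd = 1633 - 5·162 = 823 and qs = 2·162 - 257 = 67.
Only 67 units reach the market. On the demand curve, the marginal buyer's willingness to pay at q = 67 is (1633 - 67)/5 = 313.2.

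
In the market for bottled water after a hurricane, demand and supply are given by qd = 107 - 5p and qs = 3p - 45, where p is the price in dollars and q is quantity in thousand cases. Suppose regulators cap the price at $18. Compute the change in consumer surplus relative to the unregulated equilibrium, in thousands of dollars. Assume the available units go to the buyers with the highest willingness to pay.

Without the control the market clears where 107 - 5p = 3p - 45, i.e. p* = 19 and q* = 12.
The ceiling of 18 is below the equilibrium price 19, so it binds.
At p = 18: qd = 107 - 5·18 = 17 and qs = 3·18 - 45 = 9.
Consumer surplus without the control is ½ · (21.4 - 19) · 12 = 14.4.
With the ceiling, 9 units are sold at 18 (assume they go to the highest-value buyers). The demand price at q = 9 is 19.6, so CS = ½ · [(21.4 - 18) + (19.6 - 18)] · 9 = 22.5.
Change in consumer surplus = 22.5 - 14.4 = 8.1.

8.1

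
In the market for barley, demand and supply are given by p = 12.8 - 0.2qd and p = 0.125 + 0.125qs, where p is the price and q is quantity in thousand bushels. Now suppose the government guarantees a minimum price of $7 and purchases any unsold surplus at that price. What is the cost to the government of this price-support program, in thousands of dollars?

Rearranging demand gives qd = 64 - 5p; rearranging supply gives qs = 8p - 1. Equilibrium: 64 - 5p = 8p - 1, so 65 = 13p and p* = 5, q* = 39.
Since 7 > 5, the floor is binding.
At p = 7: qd = 64 - 5·7 = 29 and qs = 8·7 - 1 = 55.
Surplus = qs - qd = 26.
Government expenditure = surplus × support price = 26 × 7 = 182.

182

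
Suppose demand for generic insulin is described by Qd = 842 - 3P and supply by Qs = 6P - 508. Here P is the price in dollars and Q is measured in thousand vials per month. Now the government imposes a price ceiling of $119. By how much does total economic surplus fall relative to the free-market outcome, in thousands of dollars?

8649

Without the control the market clears where 842 - 3P = 6P - 508, i.e. P* = 150 and Q* = 392.
The ceiling of 119 is below the equilibrium price 150, so it binds.
At P = 119: Qd = 842 - 3·119 = 485 and Qs = 6·119 - 508 = 206.
Quantity traded falls to 206. At Q = 206 the demand price is (842 - 206)/3 = 212 and the supply price is (508 + 206)/6 = 119.
Deadweight loss = ½ · (212 - 119) · (392 - 206) = ½ · 93 · 186 = 8649.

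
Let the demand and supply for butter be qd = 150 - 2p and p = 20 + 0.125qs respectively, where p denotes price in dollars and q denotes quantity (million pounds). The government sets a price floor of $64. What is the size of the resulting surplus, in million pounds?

330

Rearranging supply gives qs = 8p - 160. Without the control the market clears where 150 - 2p = 8p - 160, i.e. p* = 31 and q* = 88.
Because the floor (64) lies above the market-clearing price, it is binding.
At p = 64: qd = 150 - 2·64 = 22 and qs = 8·64 - 160 = 352.
Surplus = qs - qd = 352 - 22 = 330.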